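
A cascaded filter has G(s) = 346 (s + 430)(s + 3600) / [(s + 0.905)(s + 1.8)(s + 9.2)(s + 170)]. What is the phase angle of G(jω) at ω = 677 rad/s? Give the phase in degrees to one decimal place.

-276.7°

∠(j677 + 430) = arctan(677/430) = 57.58°
∠(j677 + 3600) = arctan(677/3600) = 10.65°
∠(j677 + 0.905) = arctan(677/0.905) = 89.92°
∠(j677 + 1.8) = arctan(677/1.8) = 89.85°
∠(j677 + 9.2) = arctan(677/9.2) = 89.22°
∠(j677 + 170) = arctan(677/170) = 75.90°
∠G(j677) = 57.58° + 10.65° − (89.92° + 89.85° + 89.22° + 75.90°) = -276.67°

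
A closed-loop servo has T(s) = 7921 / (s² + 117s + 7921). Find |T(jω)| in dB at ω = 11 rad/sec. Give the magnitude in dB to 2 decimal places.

|(j11)² + 117(j11) + 7921| = |7800 + j1287| = 7905
|T(j11)| = 7921 / 7905 = 1.002
20 log₁₀(1.002) = 0.017 dB

0.02 dB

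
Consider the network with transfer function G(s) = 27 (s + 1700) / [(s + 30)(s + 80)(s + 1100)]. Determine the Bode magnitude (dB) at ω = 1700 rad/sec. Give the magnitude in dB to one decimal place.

-99.1 dB

|j1700 + 1700| = √(1700² + 1700²) = 2404
|j1700 + 30| = √(1700² + 30²) = 1700
|j1700 + 80| = √(1700² + 80²) = 1702
|j1700 + 1100| = √(1700² + 1100²) = 2025
|G(j1700)| = 27 × 2404 / (1700 × 1702 × 2025) = 1.1079e-05
20 log₁₀(1.1079e-05) = -99.11 dB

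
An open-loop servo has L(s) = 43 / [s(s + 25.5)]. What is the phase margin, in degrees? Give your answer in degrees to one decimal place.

86.2°

Gain crossover: |L(jω)| = 1 at ω ≈ 1.68 rad/s.
∠L(j1.68) = −90° − arctan(1.68/25.5) ≈ -93.78°
PM = 180° + (-93.78°) = 86.22°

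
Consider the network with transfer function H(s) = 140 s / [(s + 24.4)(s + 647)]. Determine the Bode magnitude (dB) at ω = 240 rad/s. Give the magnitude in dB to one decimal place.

|j240| = 240
|j240 + 24.4| = √(240² + 24.4²) = 241.2
|j240 + 647| = √(240² + 647²) = 690.1
|H(j240)| = 140 × 240 / (241.2 × 690.1) = 0.20183
20 log₁₀(0.20183) = -13.90 dB

-13.9 dB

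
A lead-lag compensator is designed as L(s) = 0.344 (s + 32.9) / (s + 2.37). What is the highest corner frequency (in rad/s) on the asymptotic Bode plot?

Break frequencies occur at each pole and zero magnitude: 2.37 rad/s, 32.9 rad/s.
The highest is 32.9 rad/s.

32.9 rad/s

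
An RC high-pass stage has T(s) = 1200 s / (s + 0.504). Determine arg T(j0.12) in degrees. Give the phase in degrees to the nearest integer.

77 deg

∠(j0.12) = 90.00°
∠(j0.12 + 0.504) = arctan(0.12/0.504) = 13.39°
∠T(j0.12) = 90.00° − 13.39° = 76.61°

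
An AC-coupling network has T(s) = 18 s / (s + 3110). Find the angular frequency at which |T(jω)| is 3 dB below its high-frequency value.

For a single-pole high-pass, the −3 dB point is at the pole: ω = 3110 rad/sec.

3110 rad/sec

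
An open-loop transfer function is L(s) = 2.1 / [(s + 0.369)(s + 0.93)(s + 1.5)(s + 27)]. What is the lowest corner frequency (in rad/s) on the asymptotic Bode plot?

0.369 rad/s

Break frequencies occur at each pole and zero magnitude: 0.369 rad/s, 0.93 rad/s, 1.5 rad/s, 27 rad/s.
The lowest is 0.369 rad/s.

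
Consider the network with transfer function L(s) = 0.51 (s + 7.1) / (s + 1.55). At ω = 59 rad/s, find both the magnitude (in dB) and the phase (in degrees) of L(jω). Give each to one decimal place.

|L| = -5.8 dB, ∠L = -5.4 deg

|j59 + 7.1| = √(59² + 7.1²) = 59.43
|j59 + 1.55| = √(59² + 1.55²) = 59.02
|L(j59)| = 0.51 × 59.43 / 59.02 = 0.5135
20 log₁₀(0.5135) = -5.79 dB
∠(j59 + 7.1) = arctan(59/7.1) = 83.14°
∠(j59 + 1.55) = arctan(59/1.55) = 88.50°
∠L(j59) = 83.14° − 88.50° = -5.36°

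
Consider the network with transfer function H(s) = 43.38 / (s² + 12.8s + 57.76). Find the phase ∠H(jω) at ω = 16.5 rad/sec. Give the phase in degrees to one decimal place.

∠[(j16.5)² + 12.8(j16.5) + 57.76] = ∠[-214.49 + j211.2] = 135.44°
∠H(j16.5) = −135.44° = -135.44°

-135.4°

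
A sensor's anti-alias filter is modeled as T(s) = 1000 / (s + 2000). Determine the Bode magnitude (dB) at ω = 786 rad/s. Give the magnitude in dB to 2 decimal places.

-6.64 dB

|j786 + 2000| = √(786² + 2000²) = 2149
|T(j786)| = 1000 / 2149 = 0.46535
20 log₁₀(0.46535) = -6.644 dB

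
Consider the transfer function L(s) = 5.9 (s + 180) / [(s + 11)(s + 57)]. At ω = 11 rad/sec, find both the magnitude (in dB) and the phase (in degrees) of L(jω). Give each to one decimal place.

|j11 + 180| = √(11² + 180²) = 180.3
|j11 + 11| = √(11² + 11²) = 15.56
|j11 + 57| = √(11² + 57²) = 58.05
|L(j11)| = 5.9 × 180.3 / (15.56 × 58.05) = 1.1782
20 log₁₀(1.1782) = 1.42 dB
∠(j11 + 180) = arctan(11/180) = 3.50°
∠(j11 + 11) = arctan(11/11) = 45.00°
∠(j11 + 57) = arctan(11/57) = 10.92°
∠L(j11) = 3.50° − (45.00° + 10.92°) = -52.43°

|L| = 1.4 dB, ∠L = -52.4°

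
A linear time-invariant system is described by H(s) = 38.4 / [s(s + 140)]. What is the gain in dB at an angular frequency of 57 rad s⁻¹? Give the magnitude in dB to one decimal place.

|j57 + 140| = √(57² + 140²) = 151.2
|j57| = 57
|H(j57)| = 38.4 / (151.2 × 57) = 0.0044568
20 log₁₀(0.0044568) = -47.02 dB

-47.0 dB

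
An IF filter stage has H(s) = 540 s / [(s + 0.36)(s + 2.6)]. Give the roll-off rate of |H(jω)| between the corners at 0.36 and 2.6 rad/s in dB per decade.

0 dB/decade

In this band the factors already past their corner are: 1 differentiator zero, pole at 0.36; net slope = 0 dB/decade.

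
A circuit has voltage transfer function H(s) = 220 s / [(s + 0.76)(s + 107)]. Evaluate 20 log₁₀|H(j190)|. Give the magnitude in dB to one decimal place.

0.1 dB

|j190| = 190
|j190 + 0.76| = √(190² + 0.76²) = 190
|j190 + 107| = √(190² + 107²) = 218.1
|H(j190)| = 220 × 190 / (190 × 218.1) = 1.0089
20 log₁₀(1.0089) = 0.08 dB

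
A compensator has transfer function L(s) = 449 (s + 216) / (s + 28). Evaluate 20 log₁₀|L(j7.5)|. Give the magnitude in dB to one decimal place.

|j7.5 + 216| = √(7.5² + 216²) = 216.1
|j7.5 + 28| = √(7.5² + 28²) = 28.99
|L(j7.5)| = 449 × 216.1 / 28.99 = 3347.8
20 log₁₀(3347.8) = 70.50 dB

70.5 dB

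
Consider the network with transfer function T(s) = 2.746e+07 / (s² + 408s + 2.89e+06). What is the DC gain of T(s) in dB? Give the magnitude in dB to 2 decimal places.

T(0) = 2.746e+07 / 2.89e+06 = 9.5017
20 log₁₀(9.5017) = 19.556 dB

19.56 dB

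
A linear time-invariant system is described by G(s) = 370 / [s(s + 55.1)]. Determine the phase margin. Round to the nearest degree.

83 deg

Gain crossover: |G(jω)| = 1 at ω ≈ 6.67 rad/sec.
∠G(j6.67) = −90° − arctan(6.67/55.1) ≈ -96.90°
PM = 180° + (-96.90°) = 83.10°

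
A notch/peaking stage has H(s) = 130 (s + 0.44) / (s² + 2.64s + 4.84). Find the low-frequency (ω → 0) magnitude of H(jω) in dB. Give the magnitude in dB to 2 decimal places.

H(0) = 130 × 0.44 / 4.84 = 11.818
20 log₁₀(11.818) = 21.451 dB

21.45 dB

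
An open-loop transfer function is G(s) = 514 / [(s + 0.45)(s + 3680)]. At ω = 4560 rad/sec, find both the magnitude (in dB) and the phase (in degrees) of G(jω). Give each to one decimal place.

|j4560 + 0.45| = √(4560² + 0.45²) = 4560
|j4560 + 3680| = √(4560² + 3680²) = 5860
|G(j4560)| = 514 / (4560 × 5860) = 1.9236e-05
20 log₁₀(1.9236e-05) = -94.32 dB
∠(j4560 + 0.45) = arctan(4560/0.45) = 89.99°
∠(j4560 + 3680) = arctan(4560/3680) = 51.10°
∠G(j4560) = − (89.99° + 51.10°) = -141.09°

|G| = -94.3 dB, ∠G = -141.1°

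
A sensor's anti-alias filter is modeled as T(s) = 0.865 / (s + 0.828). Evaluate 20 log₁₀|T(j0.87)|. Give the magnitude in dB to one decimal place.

-2.9 dB

|j0.87 + 0.828| = √(0.87² + 0.828²) = 1.201
|T(j0.87)| = 0.865 / 1.201 = 0.72021
20 log₁₀(0.72021) = -2.85 dB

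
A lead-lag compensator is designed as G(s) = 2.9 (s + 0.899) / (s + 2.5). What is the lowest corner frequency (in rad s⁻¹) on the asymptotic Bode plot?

0.899 rad s⁻¹

Break frequencies occur at each pole and zero magnitude: 0.899 rad s⁻¹, 2.5 rad s⁻¹.
The lowest is 0.899 rad s⁻¹.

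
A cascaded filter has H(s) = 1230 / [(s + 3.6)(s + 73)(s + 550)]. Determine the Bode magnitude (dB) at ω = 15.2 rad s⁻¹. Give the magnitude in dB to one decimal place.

|j15.2 + 3.6| = √(15.2² + 3.6²) = 15.62
|j15.2 + 73| = √(15.2² + 73²) = 74.57
|j15.2 + 550| = √(15.2² + 550²) = 550.2
|H(j15.2)| = 1230 / (15.62 × 74.57 × 550.2) = 0.0019193
20 log₁₀(0.0019193) = -54.34 dB

-54.3 dB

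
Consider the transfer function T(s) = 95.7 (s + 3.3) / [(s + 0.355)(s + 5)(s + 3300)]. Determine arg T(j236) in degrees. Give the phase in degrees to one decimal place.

-93.6 deg

∠(j236 + 3.3) = arctan(236/3.3) = 89.20°
∠(j236 + 0.355) = arctan(236/0.355) = 89.91°
∠(j236 + 5) = arctan(236/5) = 88.79°
∠(j236 + 3300) = arctan(236/3300) = 4.09°
∠T(j236) = 89.20° − (89.91° + 88.79° + 4.09°) = -93.59°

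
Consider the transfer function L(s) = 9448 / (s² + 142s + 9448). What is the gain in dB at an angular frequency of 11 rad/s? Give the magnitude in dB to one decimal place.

-0.0 dB

|(j11)² + 142(j11) + 9448| = |9327 + j1562| = 9457
|L(j11)| = 9448 / 9457 = 0.99906
20 log₁₀(0.99906) = -0.01 dB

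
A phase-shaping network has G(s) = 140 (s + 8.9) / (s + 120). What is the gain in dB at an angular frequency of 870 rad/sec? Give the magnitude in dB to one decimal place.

|j870 + 8.9| = √(870² + 8.9²) = 870
|j870 + 120| = √(870² + 120²) = 878.2
|G(j870)| = 140 × 870 / 878.2 = 138.69
20 log₁₀(138.69) = 42.84 dB

42.8 dB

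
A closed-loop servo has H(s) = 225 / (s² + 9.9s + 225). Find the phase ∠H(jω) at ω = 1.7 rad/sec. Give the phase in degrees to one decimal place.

∠[(j1.7)² + 9.9(j1.7) + 225] = ∠[222.11 + j16.83] = 4.33°
∠H(j1.7) = −4.33° = -4.33°

-4.3°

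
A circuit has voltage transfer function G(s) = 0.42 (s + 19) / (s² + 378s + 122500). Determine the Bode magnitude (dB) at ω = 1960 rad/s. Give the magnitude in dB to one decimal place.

-73.3 dB

|j1960 + 19| = √(1960² + 19²) = 1960
|(j1960)² + 378(j1960) + 122500| = |-3.7191e+06 + j7.4088e+05| = 3.792e+06
|G(j1960)| = 0.42 × 1960 / 3.792e+06 = 0.00021709
20 log₁₀(0.00021709) = -73.27 dB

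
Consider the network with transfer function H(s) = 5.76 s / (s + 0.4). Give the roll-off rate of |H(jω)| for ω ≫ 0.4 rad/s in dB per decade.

With 1 zero and 1 pole, the high-frequency asymptotic slope is 20 × (1 − 1) = 0 dB/decade.

0 dB/decade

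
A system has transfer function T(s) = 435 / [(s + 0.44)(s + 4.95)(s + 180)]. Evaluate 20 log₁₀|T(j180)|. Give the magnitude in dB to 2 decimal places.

|j180 + 0.44| = √(180² + 0.44²) = 180
|j180 + 4.95| = √(180² + 4.95²) = 180.1
|j180 + 180| = √(180² + 180²) = 254.6
|T(j180)| = 435 / (180 × 180.1 × 254.6) = 5.2722e-05
20 log₁₀(5.2722e-05) = -85.560 dB

-85.56 dB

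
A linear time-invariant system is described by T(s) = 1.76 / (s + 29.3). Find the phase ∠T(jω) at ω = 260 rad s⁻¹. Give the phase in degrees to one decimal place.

-83.6°

∠(j260 + 29.3) = arctan(260/29.3) = 83.57°
∠T(j260) = −83.57° = -83.57°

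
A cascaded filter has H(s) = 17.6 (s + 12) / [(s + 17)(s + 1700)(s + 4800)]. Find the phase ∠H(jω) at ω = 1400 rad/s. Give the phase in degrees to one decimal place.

-55.5°

∠(j1400 + 12) = arctan(1400/12) = 89.51°
∠(j1400 + 17) = arctan(1400/17) = 89.30°
∠(j1400 + 1700) = arctan(1400/1700) = 39.47°
∠(j1400 + 4800) = arctan(1400/4800) = 16.26°
∠H(j1400) = 89.51° − (89.30° + 39.47° + 16.26°) = -55.53°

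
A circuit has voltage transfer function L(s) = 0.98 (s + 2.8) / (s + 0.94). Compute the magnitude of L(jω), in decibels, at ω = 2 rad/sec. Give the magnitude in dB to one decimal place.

|j2 + 2.8| = √(2² + 2.8²) = 3.441
|j2 + 0.94| = √(2² + 0.94²) = 2.21
|L(j2)| = 0.98 × 3.441 / 2.21 = 1.5259
20 log₁₀(1.5259) = 3.67 dB

3.7 dB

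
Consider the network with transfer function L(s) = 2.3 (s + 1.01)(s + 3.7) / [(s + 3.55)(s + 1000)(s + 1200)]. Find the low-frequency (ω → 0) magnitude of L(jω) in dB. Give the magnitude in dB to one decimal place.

L(0) = 2.3 × 1.01 × 3.7 / (3.55 × 1000 × 1200) = 2.0176e-06
20 log₁₀(2.0176e-06) = -113.90 dB

-113.9 dB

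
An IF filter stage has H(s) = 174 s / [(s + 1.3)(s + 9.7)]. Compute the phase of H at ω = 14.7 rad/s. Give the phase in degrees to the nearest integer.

∠(j14.7) = 90.00°
∠(j14.7 + 1.3) = arctan(14.7/1.3) = 84.95°
∠(j14.7 + 9.7) = arctan(14.7/9.7) = 56.58°
∠H(j14.7) = 90.00° − (84.95° + 56.58°) = -51.53°

-52 deg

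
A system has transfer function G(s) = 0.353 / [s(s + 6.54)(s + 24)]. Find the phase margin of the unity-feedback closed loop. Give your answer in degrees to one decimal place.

Gain crossover: |G(jω)| = 1 at ω ≈ 0.00225 rad s⁻¹.
∠G(j0.00225) = −90° − arctan(0.00225/6.54) − arctan(0.00225/24) ≈ -90.03°
PM = 180° + (-90.03°) = 89.97°

90.0°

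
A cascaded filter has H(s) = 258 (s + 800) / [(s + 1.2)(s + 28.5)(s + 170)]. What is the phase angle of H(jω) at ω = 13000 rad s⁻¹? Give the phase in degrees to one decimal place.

-182.6°

∠(j13000 + 800) = arctan(13000/800) = 86.48°
∠(j13000 + 1.2) = arctan(13000/1.2) = 89.99°
∠(j13000 + 28.5) = arctan(13000/28.5) = 89.87°
∠(j13000 + 170) = arctan(13000/170) = 89.25°
∠H(j13000) = 86.48° − (89.99° + 89.87° + 89.25°) = -182.64°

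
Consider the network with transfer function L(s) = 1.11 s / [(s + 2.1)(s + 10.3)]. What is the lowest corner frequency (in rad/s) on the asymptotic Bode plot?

2.1 rad/s

Break frequencies occur at each pole and zero magnitude: 2.1 rad/s, 10.3 rad/s.
The lowest is 2.1 rad/s.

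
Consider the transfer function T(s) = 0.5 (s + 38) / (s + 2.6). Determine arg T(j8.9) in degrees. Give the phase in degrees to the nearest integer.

∠(j8.9 + 38) = arctan(8.9/38) = 13.18°
∠(j8.9 + 2.6) = arctan(8.9/2.6) = 73.72°
∠T(j8.9) = 13.18° − 73.72° = -60.53°

-61°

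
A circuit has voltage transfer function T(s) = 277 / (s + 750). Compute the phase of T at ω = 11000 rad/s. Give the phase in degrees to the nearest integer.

-86°

∠(j11000 + 750) = arctan(11000/750) = 86.10°
∠T(j11000) = −86.10° = -86.10°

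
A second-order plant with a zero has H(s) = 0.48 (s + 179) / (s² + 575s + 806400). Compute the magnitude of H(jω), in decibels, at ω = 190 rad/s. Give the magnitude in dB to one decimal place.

|j190 + 179| = √(190² + 179²) = 261
|(j190)² + 575(j190) + 806400| = |7.703e+05 + j1.0925e+05| = 7.78e+05
|H(j190)| = 0.48 × 261 / 7.78e+05 = 0.00016105
20 log₁₀(0.00016105) = -75.86 dB

-75.9 dB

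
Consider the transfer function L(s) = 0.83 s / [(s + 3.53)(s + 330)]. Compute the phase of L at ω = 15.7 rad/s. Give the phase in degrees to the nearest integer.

10°

∠(j15.7) = 90.00°
∠(j15.7 + 3.53) = arctan(15.7/3.53) = 77.33°
∠(j15.7 + 330) = arctan(15.7/330) = 2.72°
∠L(j15.7) = 90.00° − (77.33° + 2.72°) = 9.95°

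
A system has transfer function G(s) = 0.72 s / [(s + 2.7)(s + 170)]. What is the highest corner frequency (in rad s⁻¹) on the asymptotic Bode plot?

Break frequencies occur at each pole and zero magnitude: 2.7 rad s⁻¹, 170 rad s⁻¹.
The highest is 170 rad s⁻¹.

170 rad s⁻¹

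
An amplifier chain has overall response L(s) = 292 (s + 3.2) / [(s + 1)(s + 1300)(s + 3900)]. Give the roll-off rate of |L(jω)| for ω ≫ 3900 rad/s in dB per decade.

-40 dB/decade

With 1 zero and 3 poles, the high-frequency asymptotic slope is 20 × (1 − 3) = -40 dB/decade.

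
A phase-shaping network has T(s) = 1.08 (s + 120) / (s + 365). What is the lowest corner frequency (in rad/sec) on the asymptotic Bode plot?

120 rad/sec

Break frequencies occur at each pole and zero magnitude: 120 rad/sec, 365 rad/sec.
The lowest is 120 rad/sec.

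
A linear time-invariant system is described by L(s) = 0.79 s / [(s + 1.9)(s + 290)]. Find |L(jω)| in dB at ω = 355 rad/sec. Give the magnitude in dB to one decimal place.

|j355| = 355
|j355 + 1.9| = √(355² + 1.9²) = 355
|j355 + 290| = √(355² + 290²) = 458.4
|L(j355)| = 0.79 × 355 / (355 × 458.4) = 0.0017234
20 log₁₀(0.0017234) = -55.27 dB

-55.3 dB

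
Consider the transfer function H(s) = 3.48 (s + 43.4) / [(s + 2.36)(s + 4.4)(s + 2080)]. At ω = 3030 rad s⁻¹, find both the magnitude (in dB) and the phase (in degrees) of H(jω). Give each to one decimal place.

|H| = -130.1 dB, ∠H = -146.2°

|j3030 + 43.4| = √(3030² + 43.4²) = 3030
|j3030 + 2.36| = √(3030² + 2.36²) = 3030
|j3030 + 4.4| = √(3030² + 4.4²) = 3030
|j3030 + 2080| = √(3030² + 2080²) = 3675
|H(j3030)| = 3.48 × 3030 / (3030 × 3030 × 3675) = 3.1253e-07
20 log₁₀(3.1253e-07) = -130.10 dB
∠(j3030 + 43.4) = arctan(3030/43.4) = 89.18°
∠(j3030 + 2.36) = arctan(3030/2.36) = 89.96°
∠(j3030 + 4.4) = arctan(3030/4.4) = 89.92°
∠(j3030 + 2080) = arctan(3030/2080) = 55.53°
∠H(j3030) = 89.18° − (89.96° + 89.92° + 55.53°) = -146.22°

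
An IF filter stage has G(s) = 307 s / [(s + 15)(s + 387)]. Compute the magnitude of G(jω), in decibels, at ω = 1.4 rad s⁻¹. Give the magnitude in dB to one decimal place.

|j1.4| = 1.4
|j1.4 + 15| = √(1.4² + 15²) = 15.07
|j1.4 + 387| = √(1.4² + 387²) = 387
|G(j1.4)| = 307 × 1.4 / (15.07 × 387) = 0.073719
20 log₁₀(0.073719) = -22.65 dB

-22.6 dB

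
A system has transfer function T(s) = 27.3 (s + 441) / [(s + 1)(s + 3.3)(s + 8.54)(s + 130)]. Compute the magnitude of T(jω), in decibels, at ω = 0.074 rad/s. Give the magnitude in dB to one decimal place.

|j0.074 + 441| = √(0.074² + 441²) = 441
|j0.074 + 1| = √(0.074² + 1²) = 1.003
|j0.074 + 3.3| = √(0.074² + 3.3²) = 3.301
|j0.074 + 8.54| = √(0.074² + 8.54²) = 8.54
|j0.074 + 130| = √(0.074² + 130²) = 130
|T(j0.074)| = 27.3 × 441 / (1.003 × 3.301 × 8.54 × 130) = 3.2762
20 log₁₀(3.2762) = 10.31 dB

10.3 dB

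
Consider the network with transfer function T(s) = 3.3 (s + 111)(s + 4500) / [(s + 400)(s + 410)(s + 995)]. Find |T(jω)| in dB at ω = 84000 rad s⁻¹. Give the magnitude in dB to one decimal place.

-88.1 dB

|j84000 + 111| = √(84000² + 111²) = 8.4e+04
|j84000 + 4500| = √(84000² + 4500²) = 8.412e+04
|j84000 + 400| = √(84000² + 400²) = 8.4e+04
|j84000 + 410| = √(84000² + 410²) = 8.4e+04
|j84000 + 995| = √(84000² + 995²) = 8.401e+04
|T(j84000)| = 3.3 × 8.4e+04 × 8.412e+04 / (8.4e+04 × 8.4e+04 × 8.401e+04) = 3.9338e-05
20 log₁₀(3.9338e-05) = -88.10 dB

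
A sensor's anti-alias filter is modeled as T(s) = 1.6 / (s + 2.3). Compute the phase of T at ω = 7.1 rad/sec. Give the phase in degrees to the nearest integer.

∠(j7.1 + 2.3) = arctan(7.1/2.3) = 72.05°
∠T(j7.1) = −72.05° = -72.05°

-72°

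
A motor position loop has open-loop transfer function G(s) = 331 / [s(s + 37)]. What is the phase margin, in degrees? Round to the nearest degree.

Gain crossover: |G(jω)| = 1 at ω ≈ 8.71 rad/sec.
∠G(j8.71) = −90° − arctan(8.71/37) ≈ -103.24°
PM = 180° + (-103.24°) = 76.76°

77°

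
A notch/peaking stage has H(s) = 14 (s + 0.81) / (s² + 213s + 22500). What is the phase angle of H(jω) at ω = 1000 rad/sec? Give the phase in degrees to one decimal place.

-77.8°

∠(j1000 + 0.81) = arctan(1000/0.81) = 89.95°
∠[(j1000)² + 213(j1000) + 22500] = ∠[-9.775e+05 + j2.13e+05] = 167.71°
∠H(j1000) = 89.95° − 167.71° = -77.75°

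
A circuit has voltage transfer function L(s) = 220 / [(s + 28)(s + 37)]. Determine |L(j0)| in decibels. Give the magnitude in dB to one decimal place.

L(0) = 220 / (28 × 37) = 0.21236
20 log₁₀(0.21236) = -13.46 dB

-13.5 dB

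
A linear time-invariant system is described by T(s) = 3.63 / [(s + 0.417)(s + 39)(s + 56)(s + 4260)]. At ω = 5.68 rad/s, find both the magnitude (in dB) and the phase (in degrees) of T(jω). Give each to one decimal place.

|j5.68 + 0.417| = √(5.68² + 0.417²) = 5.695
|j5.68 + 39| = √(5.68² + 39²) = 39.41
|j5.68 + 56| = √(5.68² + 56²) = 56.29
|j5.68 + 4260| = √(5.68² + 4260²) = 4260
|T(j5.68)| = 3.63 / (5.695 × 39.41 × 56.29 × 4260) = 6.7445e-08
20 log₁₀(6.7445e-08) = -143.42 dB
∠(j5.68 + 0.417) = arctan(5.68/0.417) = 85.80°
∠(j5.68 + 39) = arctan(5.68/39) = 8.29°
∠(j5.68 + 56) = arctan(5.68/56) = 5.79°
∠(j5.68 + 4260) = arctan(5.68/4260) = 0.08°
∠T(j5.68) = − (85.80° + 8.29° + 5.79° + 0.08°) = -99.96°

|T| = -143.4 dB, ∠T = -100.0°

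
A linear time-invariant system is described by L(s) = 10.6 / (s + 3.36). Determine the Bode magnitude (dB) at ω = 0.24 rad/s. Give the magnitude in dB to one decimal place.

10.0 dB

|j0.24 + 3.36| = √(0.24² + 3.36²) = 3.369
|L(j0.24)| = 10.6 / 3.369 = 3.1467
20 log₁₀(3.1467) = 9.96 dB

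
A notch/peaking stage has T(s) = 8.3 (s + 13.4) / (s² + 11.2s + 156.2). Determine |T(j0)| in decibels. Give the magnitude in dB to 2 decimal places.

-2.95 dB

T(0) = 8.3 × 13.4 / 156.2 = 0.71204
20 log₁₀(0.71204) = -2.950 dB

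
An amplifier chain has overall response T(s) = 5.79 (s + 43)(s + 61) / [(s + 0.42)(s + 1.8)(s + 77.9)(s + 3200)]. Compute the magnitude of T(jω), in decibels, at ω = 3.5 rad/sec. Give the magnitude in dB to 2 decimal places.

-47.11 dB

|j3.5 + 43| = √(3.5² + 43²) = 43.14
|j3.5 + 61| = √(3.5² + 61²) = 61.1
|j3.5 + 0.42| = √(3.5² + 0.42²) = 3.525
|j3.5 + 1.8| = √(3.5² + 1.8²) = 3.936
|j3.5 + 77.9| = √(3.5² + 77.9²) = 77.98
|j3.5 + 3200| = √(3.5² + 3200²) = 3200
|T(j3.5)| = 5.79 × 43.14 × 61.1 / (3.525 × 3.936 × 77.98 × 3200) = 0.0044086
20 log₁₀(0.0044086) = -47.114 dB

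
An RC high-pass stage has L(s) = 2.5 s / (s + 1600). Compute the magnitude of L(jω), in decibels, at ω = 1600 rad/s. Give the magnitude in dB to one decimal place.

4.9 dB

|j1600| = 1600
|j1600 + 1600| = √(1600² + 1600²) = 2263
|L(j1600)| = 2.5 × 1600 / 2263 = 1.7678
20 log₁₀(1.7678) = 4.95 dB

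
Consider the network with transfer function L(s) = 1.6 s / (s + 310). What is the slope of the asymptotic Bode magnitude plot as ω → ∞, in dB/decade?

0 dB/decade

With 1 zero and 1 pole, the high-frequency asymptotic slope is 20 × (1 − 1) = 0 dB/decade.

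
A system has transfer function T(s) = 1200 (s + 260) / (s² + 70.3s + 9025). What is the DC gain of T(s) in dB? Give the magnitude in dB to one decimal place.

30.8 dB

T(0) = 1200 × 260 / 9025 = 34.571
20 log₁₀(34.571) = 30.77 dB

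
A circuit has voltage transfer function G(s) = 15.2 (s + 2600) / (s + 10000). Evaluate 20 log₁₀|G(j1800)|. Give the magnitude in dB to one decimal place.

|j1800 + 2600| = √(1800² + 2600²) = 3162
|j1800 + 10000| = √(1800² + 10000²) = 1.016e+04
|G(j1800)| = 15.2 × 3162 / 1.016e+04 = 4.7306
20 log₁₀(4.7306) = 13.50 dB

13.5 dB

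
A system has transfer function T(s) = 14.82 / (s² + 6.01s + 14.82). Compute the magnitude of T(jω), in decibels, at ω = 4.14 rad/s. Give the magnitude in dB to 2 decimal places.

-4.54 dB

|(j4.14)² + 6.01(j4.14) + 14.82| = |-2.3196 + j24.881| = 24.99
|T(j4.14)| = 14.82 / 24.99 = 0.59305
20 log₁₀(0.59305) = -4.538 dB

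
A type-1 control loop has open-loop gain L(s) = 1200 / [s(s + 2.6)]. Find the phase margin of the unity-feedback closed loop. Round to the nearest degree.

4°

Gain crossover: |L(jω)| = 1 at ω ≈ 34.6 rad/s.
∠L(j34.6) = −90° − arctan(34.6/2.6) ≈ -175.70°
PM = 180° + (-175.70°) = 4.30°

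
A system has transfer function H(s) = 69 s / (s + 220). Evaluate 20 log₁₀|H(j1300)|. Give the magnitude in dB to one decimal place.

36.7 dB

|j1300| = 1300
|j1300 + 220| = √(1300² + 220²) = 1318
|H(j1300)| = 69 × 1300 / 1318 = 68.033
20 log₁₀(68.033) = 36.65 dB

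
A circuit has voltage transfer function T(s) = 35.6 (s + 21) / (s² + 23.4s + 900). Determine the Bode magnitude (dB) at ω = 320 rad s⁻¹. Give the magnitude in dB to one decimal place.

|j320 + 21| = √(320² + 21²) = 320.7
|(j320)² + 23.4(j320) + 900| = |-1.015e+05 + j7488| = 1.018e+05
|T(j320)| = 35.6 × 320.7 / 1.018e+05 = 0.11217
20 log₁₀(0.11217) = -19.00 dB

-19.0 dB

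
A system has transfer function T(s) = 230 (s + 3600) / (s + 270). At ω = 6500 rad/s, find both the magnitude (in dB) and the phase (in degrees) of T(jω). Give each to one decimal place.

|T| = 48.4 dB, ∠T = -26.6 deg

|j6500 + 3600| = √(6500² + 3600²) = 7430
|j6500 + 270| = √(6500² + 270²) = 6506
|T(j6500)| = 230 × 7430 / 6506 = 262.69
20 log₁₀(262.69) = 48.39 dB
∠(j6500 + 3600) = arctan(6500/3600) = 61.02°
∠(j6500 + 270) = arctan(6500/270) = 87.62°
∠T(j6500) = 61.02° − 87.62° = -26.60°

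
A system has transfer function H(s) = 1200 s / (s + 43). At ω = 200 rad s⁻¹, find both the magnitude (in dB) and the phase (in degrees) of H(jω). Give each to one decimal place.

|j200| = 200
|j200 + 43| = √(200² + 43²) = 204.6
|H(j200)| = 1200 × 200 / 204.6 = 1173.2
20 log₁₀(1173.2) = 61.39 dB
∠(j200) = 90.00°
∠(j200 + 43) = arctan(200/43) = 77.87°
∠H(j200) = 90.00° − 77.87° = 12.13°

|H| = 61.4 dB, ∠H = 12.1°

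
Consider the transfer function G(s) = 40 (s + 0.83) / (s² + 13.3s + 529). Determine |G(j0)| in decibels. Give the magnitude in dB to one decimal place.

G(0) = 40 × 0.83 / 529 = 0.06276
20 log₁₀(0.06276) = -24.05 dB

-24.0 dB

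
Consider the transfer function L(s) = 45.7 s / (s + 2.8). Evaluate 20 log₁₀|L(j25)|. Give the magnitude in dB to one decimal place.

|j25| = 25
|j25 + 2.8| = √(25² + 2.8²) = 25.16
|L(j25)| = 45.7 × 25 / 25.16 = 45.416
20 log₁₀(45.416) = 33.14 dB

33.1 dB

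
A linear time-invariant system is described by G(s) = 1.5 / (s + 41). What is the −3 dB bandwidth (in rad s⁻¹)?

For a single-pole low-pass, the −3 dB point is at the pole: ω = 41 rad s⁻¹.

41 rad s⁻¹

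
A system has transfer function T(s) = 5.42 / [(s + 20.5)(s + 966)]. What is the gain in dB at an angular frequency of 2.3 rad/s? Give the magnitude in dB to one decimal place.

|j2.3 + 20.5| = √(2.3² + 20.5²) = 20.63
|j2.3 + 966| = √(2.3² + 966²) = 966
|T(j2.3)| = 5.42 / (20.63 × 966) = 0.00027199
20 log₁₀(0.00027199) = -71.31 dB

-71.3 dB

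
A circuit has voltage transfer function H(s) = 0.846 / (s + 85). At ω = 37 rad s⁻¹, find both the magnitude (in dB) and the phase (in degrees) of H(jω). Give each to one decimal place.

|j37 + 85| = √(37² + 85²) = 92.7
|H(j37)| = 0.846 / 92.7 = 0.0091258
20 log₁₀(0.0091258) = -40.79 dB
∠(j37 + 85) = arctan(37/85) = 23.52°
∠H(j37) = −23.52° = -23.52°

|H| = -40.8 dB, ∠H = -23.5°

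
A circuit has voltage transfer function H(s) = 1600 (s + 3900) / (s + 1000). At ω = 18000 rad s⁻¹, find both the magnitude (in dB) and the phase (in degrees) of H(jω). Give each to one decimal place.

|H| = 64.3 dB, ∠H = -9.0°

|j18000 + 3900| = √(18000² + 3900²) = 1.842e+04
|j18000 + 1000| = √(18000² + 1000²) = 1.803e+04
|H(j18000)| = 1600 × 1.842e+04 / 1.803e+04 = 1634.6
20 log₁₀(1634.6) = 64.27 dB
∠(j18000 + 3900) = arctan(18000/3900) = 77.77°
∠(j18000 + 1000) = arctan(18000/1000) = 86.82°
∠H(j18000) = 77.77° − 86.82° = -9.05°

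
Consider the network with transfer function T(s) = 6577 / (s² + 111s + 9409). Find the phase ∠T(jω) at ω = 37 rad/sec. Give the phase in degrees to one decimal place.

-27.1°

∠[(j37)² + 111(j37) + 9409] = ∠[8040 + j4107] = 27.06°
∠T(j37) = −27.06° = -27.06°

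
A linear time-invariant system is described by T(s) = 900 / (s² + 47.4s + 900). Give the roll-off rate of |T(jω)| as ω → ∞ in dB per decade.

-40 dB/decade

With 0 zeros and 2 poles, the high-frequency asymptotic slope is 20 × (0 − 2) = -40 dB/decade.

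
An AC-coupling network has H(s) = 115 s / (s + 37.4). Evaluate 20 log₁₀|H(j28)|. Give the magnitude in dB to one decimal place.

36.8 dB

|j28| = 28
|j28 + 37.4| = √(28² + 37.4²) = 46.72
|H(j28)| = 115 × 28 / 46.72 = 68.921
20 log₁₀(68.921) = 36.77 dB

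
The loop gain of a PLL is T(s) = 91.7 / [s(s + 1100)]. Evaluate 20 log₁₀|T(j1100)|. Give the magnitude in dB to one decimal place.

|j1100 + 1100| = √(1100² + 1100²) = 1556
|j1100| = 1100
|T(j1100)| = 91.7 / (1556 × 1100) = 5.3588e-05
20 log₁₀(5.3588e-05) = -85.42 dB

-85.4 dB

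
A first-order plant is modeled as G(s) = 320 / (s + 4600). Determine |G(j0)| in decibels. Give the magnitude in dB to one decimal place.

G(0) = 320 / 4600 = 0.069565
20 log₁₀(0.069565) = -23.15 dB

-23.2 dB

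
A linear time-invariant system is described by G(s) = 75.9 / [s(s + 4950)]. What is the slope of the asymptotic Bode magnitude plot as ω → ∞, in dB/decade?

With 0 zeros and 2 poles, the high-frequency asymptotic slope is 20 × (0 − 2) = -40 dB/decade.

-40 dB/decade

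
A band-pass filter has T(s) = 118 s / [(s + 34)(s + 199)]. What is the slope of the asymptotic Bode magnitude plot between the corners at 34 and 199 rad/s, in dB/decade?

In this band the factors already past their corner are: 1 differentiator zero, pole at 34; net slope = 0 dB/decade.

0 dB/decade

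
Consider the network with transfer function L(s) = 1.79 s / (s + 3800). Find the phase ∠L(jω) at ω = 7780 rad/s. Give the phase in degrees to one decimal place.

∠(j7780) = 90.00°
∠(j7780 + 3800) = arctan(7780/3800) = 63.97°
∠L(j7780) = 90.00° − 63.97° = 26.03°

26.0 deg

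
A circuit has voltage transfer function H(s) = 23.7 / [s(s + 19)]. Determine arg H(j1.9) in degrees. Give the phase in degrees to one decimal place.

∠(j1.9 + 19) = arctan(1.9/19) = 5.71°
∠(j1.9) = 90.00°
∠H(j1.9) = − (5.71° + 90.00°) = -95.71°

-95.7°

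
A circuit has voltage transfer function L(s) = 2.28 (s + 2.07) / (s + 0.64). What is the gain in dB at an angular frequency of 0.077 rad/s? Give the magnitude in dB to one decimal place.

|j0.077 + 2.07| = √(0.077² + 2.07²) = 2.071
|j0.077 + 0.64| = √(0.077² + 0.64²) = 0.6446
|L(j0.077)| = 2.28 × 2.071 / 0.6446 = 7.3266
20 log₁₀(7.3266) = 17.30 dB

17.3 dB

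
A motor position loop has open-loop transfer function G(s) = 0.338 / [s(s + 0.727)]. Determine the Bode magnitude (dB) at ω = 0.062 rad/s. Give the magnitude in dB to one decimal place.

17.5 dB

|j0.062 + 0.727| = √(0.062² + 0.727²) = 0.7296
|j0.062| = 0.062
|G(j0.062)| = 0.338 / (0.7296 × 0.062) = 7.4717
20 log₁₀(7.4717) = 17.47 dB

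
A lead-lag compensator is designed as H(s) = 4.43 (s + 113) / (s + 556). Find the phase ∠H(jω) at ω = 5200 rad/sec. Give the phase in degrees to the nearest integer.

5 deg

∠(j5200 + 113) = arctan(5200/113) = 88.76°
∠(j5200 + 556) = arctan(5200/556) = 83.90°
∠H(j5200) = 88.76° − 83.90° = 4.86°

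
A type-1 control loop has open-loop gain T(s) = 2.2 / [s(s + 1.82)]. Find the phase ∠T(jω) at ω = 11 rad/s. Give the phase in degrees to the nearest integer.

-171 deg

∠(j11 + 1.82) = arctan(11/1.82) = 80.61°
∠(j11) = 90.00°
∠T(j11) = − (80.61° + 90.00°) = -170.61°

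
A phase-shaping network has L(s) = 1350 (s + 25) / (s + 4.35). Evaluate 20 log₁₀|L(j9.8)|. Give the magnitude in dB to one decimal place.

|j9.8 + 25| = √(9.8² + 25²) = 26.85
|j9.8 + 4.35| = √(9.8² + 4.35²) = 10.72
|L(j9.8)| = 1350 × 26.85 / 10.72 = 3380.9
20 log₁₀(3380.9) = 70.58 dB

70.6 dB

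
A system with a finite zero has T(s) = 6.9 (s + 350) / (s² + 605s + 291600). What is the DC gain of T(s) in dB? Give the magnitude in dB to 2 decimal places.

-41.64 dB

T(0) = 6.9 × 350 / 291600 = 0.0082819
20 log₁₀(0.0082819) = -41.637 dB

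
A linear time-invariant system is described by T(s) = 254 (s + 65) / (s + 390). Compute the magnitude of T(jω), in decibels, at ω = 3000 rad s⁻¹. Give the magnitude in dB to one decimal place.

48.0 dB

|j3000 + 65| = √(3000² + 65²) = 3001
|j3000 + 390| = √(3000² + 390²) = 3025
|T(j3000)| = 254 × 3001 / 3025 = 251.94
20 log₁₀(251.94) = 48.03 dB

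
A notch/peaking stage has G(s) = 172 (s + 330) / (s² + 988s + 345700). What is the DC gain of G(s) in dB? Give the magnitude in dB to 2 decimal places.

G(0) = 172 × 330 / 345700 = 0.16419
20 log₁₀(0.16419) = -15.693 dB

-15.69 dB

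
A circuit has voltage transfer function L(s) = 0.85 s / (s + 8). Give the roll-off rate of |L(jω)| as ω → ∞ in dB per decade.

0 dB/decade

With 1 zero and 1 pole, the high-frequency asymptotic slope is 20 × (1 − 1) = 0 dB/decade.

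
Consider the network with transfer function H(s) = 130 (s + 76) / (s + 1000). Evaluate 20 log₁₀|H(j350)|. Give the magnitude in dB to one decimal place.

|j350 + 76| = √(350² + 76²) = 358.2
|j350 + 1000| = √(350² + 1000²) = 1059
|H(j350)| = 130 × 358.2 / 1059 = 43.946
20 log₁₀(43.946) = 32.86 dB

32.9 dB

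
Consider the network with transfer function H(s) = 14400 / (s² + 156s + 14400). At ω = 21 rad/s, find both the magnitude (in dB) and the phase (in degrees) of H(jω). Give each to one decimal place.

|H| = 0.0 dB, ∠H = -13.2 deg

|(j21)² + 156(j21) + 14400| = |13959 + j3276| = 1.434e+04
|H(j21)| = 14400 / 1.434e+04 = 1.0043
20 log₁₀(1.0043) = 0.04 dB
∠[(j21)² + 156(j21) + 14400] = ∠[13959 + j3276] = 13.21°
∠H(j21) = −13.21° = -13.21°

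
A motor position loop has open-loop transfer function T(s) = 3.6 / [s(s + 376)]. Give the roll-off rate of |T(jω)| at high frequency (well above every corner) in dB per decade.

-40 dB/decade

With 0 zeros and 2 poles, the high-frequency asymptotic slope is 20 × (0 − 2) = -40 dB/decade.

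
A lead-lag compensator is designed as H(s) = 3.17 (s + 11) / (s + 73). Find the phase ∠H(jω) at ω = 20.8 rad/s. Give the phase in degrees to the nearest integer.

∠(j20.8 + 11) = arctan(20.8/11) = 62.13°
∠(j20.8 + 73) = arctan(20.8/73) = 15.90°
∠H(j20.8) = 62.13° − 15.90° = 46.22°

46°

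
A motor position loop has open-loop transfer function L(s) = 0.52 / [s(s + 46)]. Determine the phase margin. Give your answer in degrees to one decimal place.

Gain crossover: |L(jω)| = 1 at ω ≈ 0.0113 rad/s.
∠L(j0.0113) = −90° − arctan(0.0113/46) ≈ -90.01°
PM = 180° + (-90.01°) = 89.99°

90.0°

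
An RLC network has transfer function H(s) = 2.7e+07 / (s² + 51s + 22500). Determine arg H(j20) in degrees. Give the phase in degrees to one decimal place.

-2.6°

∠[(j20)² + 51(j20) + 22500] = ∠[22100 + j1020] = 2.64°
∠H(j20) = −2.64° = -2.64°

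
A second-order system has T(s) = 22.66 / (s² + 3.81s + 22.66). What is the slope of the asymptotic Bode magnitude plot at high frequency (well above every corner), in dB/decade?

With 0 zeros and 2 poles, the high-frequency asymptotic slope is 20 × (0 − 2) = -40 dB/decade.

-40 dB/decade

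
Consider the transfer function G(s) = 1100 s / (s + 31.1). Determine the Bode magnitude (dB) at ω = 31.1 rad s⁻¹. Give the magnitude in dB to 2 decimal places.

57.82 dB

|j31.1| = 31.1
|j31.1 + 31.1| = √(31.1² + 31.1²) = 43.98
|G(j31.1)| = 1100 × 31.1 / 43.98 = 777.82
20 log₁₀(777.82) = 57.818 dB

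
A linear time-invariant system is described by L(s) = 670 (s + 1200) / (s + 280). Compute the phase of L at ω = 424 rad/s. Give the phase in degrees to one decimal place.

∠(j424 + 1200) = arctan(424/1200) = 19.46°
∠(j424 + 280) = arctan(424/280) = 56.56°
∠L(j424) = 19.46° − 56.56° = -37.10°

-37.1 deg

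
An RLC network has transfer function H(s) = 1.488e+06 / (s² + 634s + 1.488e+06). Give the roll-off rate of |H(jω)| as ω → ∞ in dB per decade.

-40 dB/decade

With 0 zeros and 2 poles, the high-frequency asymptotic slope is 20 × (0 − 2) = -40 dB/decade.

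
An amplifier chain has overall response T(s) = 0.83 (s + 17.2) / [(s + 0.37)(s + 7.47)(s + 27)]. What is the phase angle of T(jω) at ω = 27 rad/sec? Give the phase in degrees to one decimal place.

∠(j27 + 17.2) = arctan(27/17.2) = 57.50°
∠(j27 + 0.37) = arctan(27/0.37) = 89.21°
∠(j27 + 7.47) = arctan(27/7.47) = 74.54°
∠(j27 + 27) = arctan(27/27) = 45.00°
∠T(j27) = 57.50° − (89.21° + 74.54° + 45.00°) = -151.25°

-151.2°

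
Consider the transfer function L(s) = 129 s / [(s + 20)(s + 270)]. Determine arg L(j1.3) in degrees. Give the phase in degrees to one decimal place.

86.0 deg

∠(j1.3) = 90.00°
∠(j1.3 + 20) = arctan(1.3/20) = 3.72°
∠(j1.3 + 270) = arctan(1.3/270) = 0.28°
∠L(j1.3) = 90.00° − (3.72° + 0.28°) = 86.01°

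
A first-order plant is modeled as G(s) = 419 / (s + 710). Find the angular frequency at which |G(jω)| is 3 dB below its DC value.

710 rad/sec

For a single-pole low-pass, the −3 dB point is at the pole: ω = 710 rad/sec.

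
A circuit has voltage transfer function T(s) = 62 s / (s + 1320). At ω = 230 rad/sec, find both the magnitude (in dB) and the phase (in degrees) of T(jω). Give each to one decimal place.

|j230| = 230
|j230 + 1320| = √(230² + 1320²) = 1340
|T(j230)| = 62 × 230 / 1340 = 10.643
20 log₁₀(10.643) = 20.54 dB
∠(j230) = 90.00°
∠(j230 + 1320) = arctan(230/1320) = 9.88°
∠T(j230) = 90.00° − 9.88° = 80.12°

|T| = 20.5 dB, ∠T = 80.1°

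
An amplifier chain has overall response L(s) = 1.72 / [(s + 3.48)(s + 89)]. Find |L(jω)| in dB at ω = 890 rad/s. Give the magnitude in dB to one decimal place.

|j890 + 3.48| = √(890² + 3.48²) = 890
|j890 + 89| = √(890² + 89²) = 894.4
|L(j890)| = 1.72 / (890 × 894.4) = 2.1607e-06
20 log₁₀(2.1607e-06) = -113.31 dB

-113.3 dB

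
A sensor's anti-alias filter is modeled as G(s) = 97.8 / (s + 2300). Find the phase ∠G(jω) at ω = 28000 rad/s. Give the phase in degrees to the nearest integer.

∠(j28000 + 2300) = arctan(28000/2300) = 85.30°
∠G(j28000) = −85.30° = -85.30°

-85°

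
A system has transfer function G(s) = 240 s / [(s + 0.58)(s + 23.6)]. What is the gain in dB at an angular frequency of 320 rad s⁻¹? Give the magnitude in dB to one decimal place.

|j320| = 320
|j320 + 0.58| = √(320² + 0.58²) = 320
|j320 + 23.6| = √(320² + 23.6²) = 320.9
|G(j320)| = 240 × 320 / (320 × 320.9) = 0.74797
20 log₁₀(0.74797) = -2.52 dB

-2.5 dB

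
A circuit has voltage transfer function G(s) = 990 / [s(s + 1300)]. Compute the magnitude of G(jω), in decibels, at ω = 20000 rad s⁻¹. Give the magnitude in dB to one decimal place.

|j20000 + 1300| = √(20000² + 1300²) = 2.004e+04
|j20000| = 2e+04
|G(j20000)| = 990 / (2.004e+04 × 2e+04) = 2.4698e-06
20 log₁₀(2.4698e-06) = -112.15 dB

-112.1 dB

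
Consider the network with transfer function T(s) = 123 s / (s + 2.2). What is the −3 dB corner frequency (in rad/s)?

For a single-pole high-pass, the −3 dB point is at the pole: ω = 2.2 rad/s.

2.2 rad/s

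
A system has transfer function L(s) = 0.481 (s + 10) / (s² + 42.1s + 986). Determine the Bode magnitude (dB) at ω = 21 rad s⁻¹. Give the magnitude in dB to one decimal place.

-39.4 dB

|j21 + 10| = √(21² + 10²) = 23.26
|(j21)² + 42.1(j21) + 986| = |545 + j884.1| = 1039
|L(j21)| = 0.481 × 23.26 / 1039 = 0.010772
20 log₁₀(0.010772) = -39.35 dB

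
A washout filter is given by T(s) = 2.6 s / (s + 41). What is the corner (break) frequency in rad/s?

41 rad/s

The single real pole at s = −41 gives a corner at ω = 41 rad/s.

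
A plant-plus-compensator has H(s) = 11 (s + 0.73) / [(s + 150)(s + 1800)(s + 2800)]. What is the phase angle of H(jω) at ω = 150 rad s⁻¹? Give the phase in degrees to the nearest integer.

∠(j150 + 0.73) = arctan(150/0.73) = 89.72°
∠(j150 + 150) = arctan(150/150) = 45.00°
∠(j150 + 1800) = arctan(150/1800) = 4.76°
∠(j150 + 2800) = arctan(150/2800) = 3.07°
∠H(j150) = 89.72° − (45.00° + 4.76° + 3.07°) = 36.89°

37°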